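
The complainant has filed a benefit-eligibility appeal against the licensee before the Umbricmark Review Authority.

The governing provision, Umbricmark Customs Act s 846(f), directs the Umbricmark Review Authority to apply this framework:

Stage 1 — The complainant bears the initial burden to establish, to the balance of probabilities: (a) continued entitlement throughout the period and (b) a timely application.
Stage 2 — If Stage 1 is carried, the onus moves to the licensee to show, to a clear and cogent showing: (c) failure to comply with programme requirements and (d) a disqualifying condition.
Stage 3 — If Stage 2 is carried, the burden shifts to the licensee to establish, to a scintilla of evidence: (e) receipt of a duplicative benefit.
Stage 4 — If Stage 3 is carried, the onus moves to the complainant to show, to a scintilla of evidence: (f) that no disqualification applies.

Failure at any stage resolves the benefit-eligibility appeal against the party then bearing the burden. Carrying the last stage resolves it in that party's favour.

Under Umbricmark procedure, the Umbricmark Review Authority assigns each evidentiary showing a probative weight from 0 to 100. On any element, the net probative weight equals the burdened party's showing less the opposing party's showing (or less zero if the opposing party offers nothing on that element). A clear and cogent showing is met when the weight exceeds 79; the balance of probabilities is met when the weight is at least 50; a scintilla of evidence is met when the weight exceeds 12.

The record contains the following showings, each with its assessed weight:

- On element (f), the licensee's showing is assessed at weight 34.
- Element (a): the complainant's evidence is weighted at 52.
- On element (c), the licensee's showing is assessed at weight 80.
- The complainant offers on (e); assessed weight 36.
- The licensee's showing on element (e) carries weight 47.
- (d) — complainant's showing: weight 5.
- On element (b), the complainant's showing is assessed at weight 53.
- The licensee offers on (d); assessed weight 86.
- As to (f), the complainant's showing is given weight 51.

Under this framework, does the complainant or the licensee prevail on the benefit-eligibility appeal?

At Stage 1 the complainant must meet the balance of probabilities (weight is at least 50): on (a) the weight is 52, which does reach 50, so (a) meets the standard; on (b) the weight is 53, ≥ 50, so (b) meets the standard.
  All elements met. The burden passes to the licensee.
At Stage 2 the licensee must meet a clear and cogent showing (weight exceeds 79): on (c) the weight is 80, > 79, so (c) meets the standard; on (d) the weight is 86 less the opposing 5 gives net 81, > 79, so (d) meets the standard.
  Stage 2 is satisfied; the licensee continues to bear the burden.
At Stage 3 the licensee must meet a scintilla of evidence (weight exceeds 12): on (e) the weight is 47 less the opposing 36 gives net 11, ≤ 12, so (e) does not meet the standard.
  The licensee does not carry Stage 3.
The analysis ends at Stage 3; the complainant prevails.

complainant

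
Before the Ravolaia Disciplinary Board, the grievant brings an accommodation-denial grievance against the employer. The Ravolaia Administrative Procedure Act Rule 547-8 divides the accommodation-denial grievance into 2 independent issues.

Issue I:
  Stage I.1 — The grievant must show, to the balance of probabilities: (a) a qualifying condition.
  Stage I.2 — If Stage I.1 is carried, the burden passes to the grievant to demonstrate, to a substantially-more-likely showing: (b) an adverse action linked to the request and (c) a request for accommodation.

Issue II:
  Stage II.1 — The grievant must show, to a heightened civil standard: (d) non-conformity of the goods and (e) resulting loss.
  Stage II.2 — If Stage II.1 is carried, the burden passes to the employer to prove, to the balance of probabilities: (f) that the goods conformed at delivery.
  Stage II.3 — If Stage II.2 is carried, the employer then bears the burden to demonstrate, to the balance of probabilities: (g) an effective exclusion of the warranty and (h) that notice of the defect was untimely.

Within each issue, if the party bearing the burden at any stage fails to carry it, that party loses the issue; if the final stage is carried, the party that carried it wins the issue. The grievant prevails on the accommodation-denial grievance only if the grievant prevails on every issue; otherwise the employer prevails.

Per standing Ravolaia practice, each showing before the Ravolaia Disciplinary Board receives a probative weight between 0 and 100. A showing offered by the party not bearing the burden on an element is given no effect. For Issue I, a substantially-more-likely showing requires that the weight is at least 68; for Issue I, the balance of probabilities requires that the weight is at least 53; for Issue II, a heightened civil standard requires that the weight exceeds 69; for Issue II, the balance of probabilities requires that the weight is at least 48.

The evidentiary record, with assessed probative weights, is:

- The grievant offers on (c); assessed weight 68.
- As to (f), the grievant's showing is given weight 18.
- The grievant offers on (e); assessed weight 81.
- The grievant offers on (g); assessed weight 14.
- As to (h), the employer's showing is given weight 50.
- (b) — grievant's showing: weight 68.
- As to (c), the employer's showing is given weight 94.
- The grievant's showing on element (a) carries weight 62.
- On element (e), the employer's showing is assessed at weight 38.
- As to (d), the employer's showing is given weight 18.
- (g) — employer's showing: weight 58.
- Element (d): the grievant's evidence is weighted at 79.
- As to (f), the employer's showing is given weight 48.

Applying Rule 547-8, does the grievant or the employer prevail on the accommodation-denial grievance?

— Issue I —
Stage I.1 — burden on grievant; standard: the balance of probabilities (weight is at least 53).
    (a): 62 ≥ 53 [met]
  All elements met. The grievant retains the burden for Stage I.2.
Stage I.2 — burden on grievant; standard: a substantially-more-likely showing (weight is at least 68).
    (b): 68 ≥ 68 [met]
    (c): 68 (employer's 94 disregarded) ≥ 68 [met]
  All elements met at the final stage.
All stages carried — the grievant prevails on this issue.
— Issue II —
At Stage II.1 the grievant must meet a heightened civil standard (weight exceeds 69): on (d) the weight is 79 (the employer's 18 is given no effect), > 69, so (d) meets the standard; on (e) the weight is 81 (the employer's 38 is given no effect), > 69, so (e) meets the standard.
  Stage II.1 is satisfied; the onus moves to the employer.
At Stage II.2 the employer must meet the balance of probabilities (weight is at least 48): on (f) the weight is 48 (the grievant's 18 is given no effect), which does reach 48, so (f) meets the standard.
  All elements met. The employer retains the burden for Stage II.3.
At Stage II.3 the employer must meet the balance of probabilities (weight is at least 48): on (g) the weight is 58 (the grievant's 14 is given no effect), ≥ 48, so (g) meets the standard; on (h) the weight is 50, ≥ 48, so (h) meets the standard.
  Stage II.3 carried; the final stage is satisfied.
All stages carried — the employer prevails on this issue.
Per-issue: Issue I → grievant; Issue II → employer. The grievant must prevail on every issue; overall, the employer prevails.

employer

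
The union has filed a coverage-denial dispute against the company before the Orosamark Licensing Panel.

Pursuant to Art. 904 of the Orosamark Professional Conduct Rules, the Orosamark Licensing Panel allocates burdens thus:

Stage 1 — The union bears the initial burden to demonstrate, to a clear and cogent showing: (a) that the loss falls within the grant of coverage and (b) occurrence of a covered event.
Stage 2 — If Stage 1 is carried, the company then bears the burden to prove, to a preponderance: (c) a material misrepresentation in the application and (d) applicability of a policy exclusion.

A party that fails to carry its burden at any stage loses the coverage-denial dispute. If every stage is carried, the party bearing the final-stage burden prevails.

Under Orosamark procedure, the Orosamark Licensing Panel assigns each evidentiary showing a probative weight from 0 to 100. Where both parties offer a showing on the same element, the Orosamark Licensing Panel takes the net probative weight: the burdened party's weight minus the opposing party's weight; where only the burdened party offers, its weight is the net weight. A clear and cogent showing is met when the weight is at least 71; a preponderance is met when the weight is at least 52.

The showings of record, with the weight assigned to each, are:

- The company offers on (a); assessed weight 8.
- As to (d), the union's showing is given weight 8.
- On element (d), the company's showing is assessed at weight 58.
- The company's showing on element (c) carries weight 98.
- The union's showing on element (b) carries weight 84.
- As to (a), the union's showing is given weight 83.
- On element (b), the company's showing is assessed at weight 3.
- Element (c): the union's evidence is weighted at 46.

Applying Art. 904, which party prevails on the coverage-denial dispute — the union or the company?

At Stage 1 the union must meet a clear and cogent showing (weight is at least 71): on (a) the weight is 83 less the opposing 8 gives net 75, which does reach 71, so (a) meets the standard; on (b) the weight is 84 less the opposing 3 gives net 81, which does reach 71, so (b) meets the standard.
  Stage 1 carried; the burden shifts to the company.
At Stage 2 the company must meet a preponderance (weight is at least 52): on (c) the weight is 98 less the opposing 46 gives net 52, which does reach 52, so (c) meets the standard; on (d) the weight is 58 less the opposing 8 gives net 50, < 52, so (d) does not meet the standard.
  The company does not carry Stage 2.
The union prevails.

union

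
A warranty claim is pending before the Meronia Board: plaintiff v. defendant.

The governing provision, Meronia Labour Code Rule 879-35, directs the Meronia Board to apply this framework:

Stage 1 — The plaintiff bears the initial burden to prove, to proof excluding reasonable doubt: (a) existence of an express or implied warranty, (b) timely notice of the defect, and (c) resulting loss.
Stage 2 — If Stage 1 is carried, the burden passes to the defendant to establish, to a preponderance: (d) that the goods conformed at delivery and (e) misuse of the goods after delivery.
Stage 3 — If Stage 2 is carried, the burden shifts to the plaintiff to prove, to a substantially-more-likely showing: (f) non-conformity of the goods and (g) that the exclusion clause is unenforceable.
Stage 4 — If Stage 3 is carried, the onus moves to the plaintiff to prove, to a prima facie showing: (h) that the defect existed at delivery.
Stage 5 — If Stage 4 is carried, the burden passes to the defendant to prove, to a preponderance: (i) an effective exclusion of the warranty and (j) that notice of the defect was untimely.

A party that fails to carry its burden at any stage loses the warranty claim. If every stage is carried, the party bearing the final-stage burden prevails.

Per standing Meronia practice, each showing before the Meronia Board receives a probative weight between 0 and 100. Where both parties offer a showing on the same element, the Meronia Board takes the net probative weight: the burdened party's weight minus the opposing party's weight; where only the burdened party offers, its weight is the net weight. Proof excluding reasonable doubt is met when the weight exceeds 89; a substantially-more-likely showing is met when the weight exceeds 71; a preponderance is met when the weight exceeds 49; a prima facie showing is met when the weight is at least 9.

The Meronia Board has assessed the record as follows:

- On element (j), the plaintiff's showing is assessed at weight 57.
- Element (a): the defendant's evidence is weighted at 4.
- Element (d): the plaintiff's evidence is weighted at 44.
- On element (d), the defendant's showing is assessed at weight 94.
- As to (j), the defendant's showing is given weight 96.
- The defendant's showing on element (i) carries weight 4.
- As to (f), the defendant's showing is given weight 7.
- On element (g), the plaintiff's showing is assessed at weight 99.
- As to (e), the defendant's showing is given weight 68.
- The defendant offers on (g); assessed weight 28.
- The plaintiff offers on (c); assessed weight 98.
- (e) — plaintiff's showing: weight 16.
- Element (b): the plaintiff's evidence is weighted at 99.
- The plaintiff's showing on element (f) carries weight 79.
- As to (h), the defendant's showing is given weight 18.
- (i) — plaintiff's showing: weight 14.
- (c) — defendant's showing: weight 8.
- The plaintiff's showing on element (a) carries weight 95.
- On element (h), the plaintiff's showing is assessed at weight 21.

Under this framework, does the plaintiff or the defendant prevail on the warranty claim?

defendant

Stage 1 — burden on plaintiff; standard: proof excluding reasonable doubt (weight exceeds 89).
    (a): 95 − 4 = 91 > 89 [met]
    (b): 99 > 89 [met]
    (c): 98 − 8 = 90 > 89 [met]
  The plaintiff carries Stage 1; the defendant now bears the burden.
Stage 2 — burden on defendant; standard: a preponderance (weight exceeds 49).
    (d): 94 − 44 = 50 > 49 [met]
    (e): 68 − 16 = 52 > 49 [met]
  All elements met. The burden passes to the plaintiff.
Stage 3 — burden on plaintiff; standard: a substantially-more-likely showing (weight exceeds 71).
    (f): 79 − 7 = 72 > 71 [met]
    (g): 99 − 28 = 71 ≤ 71 [not met]
  The plaintiff does not carry Stage 3.
The analysis ends at Stage 3; the defendant prevails.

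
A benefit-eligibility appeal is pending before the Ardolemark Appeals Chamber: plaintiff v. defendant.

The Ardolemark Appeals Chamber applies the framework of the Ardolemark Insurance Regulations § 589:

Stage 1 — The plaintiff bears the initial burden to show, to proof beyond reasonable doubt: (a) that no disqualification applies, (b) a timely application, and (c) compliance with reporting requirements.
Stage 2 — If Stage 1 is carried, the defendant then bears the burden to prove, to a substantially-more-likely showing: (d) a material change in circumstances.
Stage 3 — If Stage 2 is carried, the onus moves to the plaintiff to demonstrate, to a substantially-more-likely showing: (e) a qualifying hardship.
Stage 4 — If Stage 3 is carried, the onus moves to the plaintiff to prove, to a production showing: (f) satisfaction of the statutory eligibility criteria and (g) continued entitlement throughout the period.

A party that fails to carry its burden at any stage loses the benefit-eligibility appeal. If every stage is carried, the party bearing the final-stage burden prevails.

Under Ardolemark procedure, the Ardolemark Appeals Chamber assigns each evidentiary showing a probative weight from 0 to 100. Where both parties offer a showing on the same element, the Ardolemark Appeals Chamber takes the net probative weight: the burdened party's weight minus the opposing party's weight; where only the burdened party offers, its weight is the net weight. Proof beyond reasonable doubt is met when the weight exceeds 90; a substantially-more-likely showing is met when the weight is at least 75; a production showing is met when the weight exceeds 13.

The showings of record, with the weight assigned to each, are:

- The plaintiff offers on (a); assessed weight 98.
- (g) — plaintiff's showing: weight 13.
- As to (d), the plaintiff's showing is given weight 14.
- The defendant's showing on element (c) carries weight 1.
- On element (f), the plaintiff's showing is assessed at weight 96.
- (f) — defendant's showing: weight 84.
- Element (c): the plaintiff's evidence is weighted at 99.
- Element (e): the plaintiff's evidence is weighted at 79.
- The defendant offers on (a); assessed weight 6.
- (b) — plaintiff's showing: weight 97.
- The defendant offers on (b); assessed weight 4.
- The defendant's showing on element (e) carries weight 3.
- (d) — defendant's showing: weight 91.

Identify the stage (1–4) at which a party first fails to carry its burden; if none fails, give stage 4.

stage 4

At Stage 1 the plaintiff must meet proof beyond reasonable doubt (weight exceeds 90): on (a) the weight is 98 less the opposing 6 gives net 92, which does exceed 90, so (a) meets the standard; on (b) the weight is 97 less the opposing 4 gives net 93, which does exceed 90, so (b) meets the standard; on (c) the weight is 99 less the opposing 1 gives net 98, > 90, so (c) meets the standard.
  All elements met. The burden passes to the defendant.
At Stage 2 the defendant must meet a substantially-more-likely showing (weight is at least 75): on (d) the weight is 91 less the opposing 14 gives net 77, which does reach 75, so (d) meets the standard.
  All elements met. The burden passes to the plaintiff.
At Stage 3 the plaintiff must meet a substantially-more-likely showing (weight is at least 75): on (e) the weight is 79 less the opposing 3 gives net 76, which does reach 75, so (e) meets the standard.
  All elements met. The plaintiff retains the burden for Stage 4.
At Stage 4 the plaintiff must meet a production showing (weight exceeds 13): on (f) the weight is 96 less the opposing 84 gives net 12, which does not exceed 13, so (f) does not meet the standard; on (g) the weight is 13, which does not exceed 13, so (g) does not meet the standard.
  Not every element is met, so the plaintiff fails to carry Stage 4.
The defendant prevails.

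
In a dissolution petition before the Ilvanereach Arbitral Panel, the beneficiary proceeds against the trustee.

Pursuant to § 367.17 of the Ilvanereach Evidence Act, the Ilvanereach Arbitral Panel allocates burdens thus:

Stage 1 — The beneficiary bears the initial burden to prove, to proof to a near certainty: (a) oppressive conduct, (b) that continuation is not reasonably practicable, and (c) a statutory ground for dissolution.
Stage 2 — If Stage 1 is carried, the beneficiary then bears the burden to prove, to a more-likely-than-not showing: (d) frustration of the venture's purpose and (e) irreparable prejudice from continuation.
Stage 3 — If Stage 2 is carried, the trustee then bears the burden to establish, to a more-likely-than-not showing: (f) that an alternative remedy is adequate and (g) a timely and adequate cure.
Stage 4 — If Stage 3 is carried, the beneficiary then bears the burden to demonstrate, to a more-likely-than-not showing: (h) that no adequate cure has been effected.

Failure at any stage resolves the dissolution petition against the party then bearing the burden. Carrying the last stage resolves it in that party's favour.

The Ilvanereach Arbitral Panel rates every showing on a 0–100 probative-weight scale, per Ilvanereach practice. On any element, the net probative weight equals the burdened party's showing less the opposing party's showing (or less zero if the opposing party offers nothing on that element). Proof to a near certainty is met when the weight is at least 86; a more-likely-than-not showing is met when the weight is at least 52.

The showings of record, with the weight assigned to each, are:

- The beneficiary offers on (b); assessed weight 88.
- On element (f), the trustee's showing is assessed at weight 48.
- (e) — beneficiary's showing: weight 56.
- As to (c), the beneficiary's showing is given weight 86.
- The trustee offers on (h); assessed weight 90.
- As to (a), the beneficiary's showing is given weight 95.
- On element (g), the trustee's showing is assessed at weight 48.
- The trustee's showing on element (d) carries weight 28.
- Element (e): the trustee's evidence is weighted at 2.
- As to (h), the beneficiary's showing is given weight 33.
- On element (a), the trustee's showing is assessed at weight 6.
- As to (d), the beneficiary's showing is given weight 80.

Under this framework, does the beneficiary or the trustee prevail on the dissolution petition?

beneficiary

Stage 1 — burden on beneficiary; standard: proof to a near certainty (weight is at least 86).
    (a): 95 − 6 = 89 ≥ 86 [met]
    (b): 88 ≥ 86 [met]
    (c): 86 ≥ 86 [met]
  Stage 1 is satisfied; the beneficiary continues to bear the burden.
Stage 2 — burden on beneficiary; standard: a more-likely-than-not showing (weight is at least 52).
    (d): 80 − 28 = 52 ≥ 52 [met]
    (e): 56 − 2 = 54 ≥ 52 [met]
  Stage 2 is satisfied; the onus moves to the trustee.
Stage 3 — burden on trustee; standard: a more-likely-than-not showing (weight is at least 52).
    (f): 48 < 52 [not met]
    (g): 48 < 52 [not met]
  Not every element is met, so the trustee fails to carry Stage 3.
The analysis ends at Stage 3; the beneficiary prevails.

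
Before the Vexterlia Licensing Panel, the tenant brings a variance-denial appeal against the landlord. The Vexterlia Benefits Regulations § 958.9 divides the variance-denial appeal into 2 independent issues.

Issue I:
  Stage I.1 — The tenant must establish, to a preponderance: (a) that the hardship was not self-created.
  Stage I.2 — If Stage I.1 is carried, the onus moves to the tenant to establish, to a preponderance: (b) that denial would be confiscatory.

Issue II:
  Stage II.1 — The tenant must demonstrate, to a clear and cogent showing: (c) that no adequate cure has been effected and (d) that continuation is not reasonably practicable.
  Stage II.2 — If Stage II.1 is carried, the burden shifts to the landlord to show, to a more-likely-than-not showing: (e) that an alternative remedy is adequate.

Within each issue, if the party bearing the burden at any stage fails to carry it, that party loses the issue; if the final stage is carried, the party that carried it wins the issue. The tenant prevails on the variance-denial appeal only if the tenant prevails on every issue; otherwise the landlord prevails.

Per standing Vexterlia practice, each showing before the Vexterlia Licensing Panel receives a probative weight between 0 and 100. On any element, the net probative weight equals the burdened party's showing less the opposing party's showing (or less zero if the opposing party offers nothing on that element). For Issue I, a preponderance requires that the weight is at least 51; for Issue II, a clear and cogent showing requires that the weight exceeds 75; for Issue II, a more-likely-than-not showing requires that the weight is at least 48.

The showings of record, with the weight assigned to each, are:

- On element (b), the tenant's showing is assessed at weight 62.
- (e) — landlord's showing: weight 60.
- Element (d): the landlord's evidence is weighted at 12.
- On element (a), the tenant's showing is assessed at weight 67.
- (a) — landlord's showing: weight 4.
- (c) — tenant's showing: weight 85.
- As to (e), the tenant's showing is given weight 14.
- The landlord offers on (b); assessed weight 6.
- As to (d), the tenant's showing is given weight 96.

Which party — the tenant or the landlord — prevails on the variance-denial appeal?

— Issue I —
Stage I.1 — burden on tenant; standard: a preponderance (weight is at least 51).
    (a): 67 − 4 = 63 ≥ 51 [met]
  Stage I.1 is satisfied; the tenant continues to bear the burden.
Stage I.2 — burden on tenant; standard: a preponderance (weight is at least 51).
    (b): 62 − 6 = 56 ≥ 51 [met]
  The tenant carries the last stage.
With every stage satisfied, the tenant prevails on this issue.
— Issue II —
At Stage II.1 the tenant must meet a clear and cogent showing (weight exceeds 75): on (c) the weight is 85, > 75, so (c) meets the standard; on (d) the weight is 96 less the opposing 12 gives net 84, which does exceed 75, so (d) meets the standard.
  Stage II.1 is satisfied; the onus moves to the landlord.
At Stage II.2 the landlord must meet a more-likely-than-not showing (weight is at least 48): on (e) the weight is 60 less the opposing 14 gives net 46, < 48, so (e) does not meet the standard.
  The landlord does not carry Stage II.2.
The tenant prevails on this issue.
Per-issue: Issue I → tenant; Issue II → tenant. The tenant must prevail on every issue; overall, the tenant prevails.

tenant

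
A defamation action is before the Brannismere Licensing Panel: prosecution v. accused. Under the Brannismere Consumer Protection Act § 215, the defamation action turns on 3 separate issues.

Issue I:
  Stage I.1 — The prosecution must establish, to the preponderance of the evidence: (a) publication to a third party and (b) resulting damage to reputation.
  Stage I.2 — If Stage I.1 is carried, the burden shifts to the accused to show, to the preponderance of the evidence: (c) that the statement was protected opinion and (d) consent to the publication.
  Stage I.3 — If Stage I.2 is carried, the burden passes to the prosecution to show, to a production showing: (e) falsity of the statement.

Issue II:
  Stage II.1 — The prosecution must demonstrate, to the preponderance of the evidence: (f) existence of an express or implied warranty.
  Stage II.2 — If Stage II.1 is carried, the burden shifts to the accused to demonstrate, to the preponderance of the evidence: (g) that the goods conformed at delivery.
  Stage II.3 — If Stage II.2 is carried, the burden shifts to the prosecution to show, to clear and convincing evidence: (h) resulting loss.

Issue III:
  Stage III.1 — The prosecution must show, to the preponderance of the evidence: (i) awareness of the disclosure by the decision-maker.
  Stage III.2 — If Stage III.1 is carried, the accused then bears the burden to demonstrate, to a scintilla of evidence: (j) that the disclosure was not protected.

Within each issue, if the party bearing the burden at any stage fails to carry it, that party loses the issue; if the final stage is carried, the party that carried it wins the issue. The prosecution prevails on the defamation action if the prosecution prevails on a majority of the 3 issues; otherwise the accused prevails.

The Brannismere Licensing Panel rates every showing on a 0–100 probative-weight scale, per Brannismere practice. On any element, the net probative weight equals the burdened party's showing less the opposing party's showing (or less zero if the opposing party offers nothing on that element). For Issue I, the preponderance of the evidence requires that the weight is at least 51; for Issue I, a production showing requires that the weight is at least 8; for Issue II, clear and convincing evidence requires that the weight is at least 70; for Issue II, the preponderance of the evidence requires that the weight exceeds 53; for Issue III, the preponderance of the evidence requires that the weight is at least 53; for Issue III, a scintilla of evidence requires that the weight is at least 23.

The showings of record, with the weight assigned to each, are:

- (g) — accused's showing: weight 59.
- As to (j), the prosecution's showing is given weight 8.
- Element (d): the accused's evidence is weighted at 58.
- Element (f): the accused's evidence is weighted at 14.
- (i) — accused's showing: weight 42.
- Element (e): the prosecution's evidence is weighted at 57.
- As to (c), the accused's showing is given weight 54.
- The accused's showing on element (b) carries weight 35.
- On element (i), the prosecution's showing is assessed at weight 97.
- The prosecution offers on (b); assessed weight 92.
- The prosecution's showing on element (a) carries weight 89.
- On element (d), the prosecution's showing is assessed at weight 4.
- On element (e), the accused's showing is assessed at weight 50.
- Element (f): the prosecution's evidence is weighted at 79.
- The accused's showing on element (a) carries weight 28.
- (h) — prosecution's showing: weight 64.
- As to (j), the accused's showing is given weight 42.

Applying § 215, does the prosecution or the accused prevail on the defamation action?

— Issue I —
At Stage I.1 the prosecution must meet the preponderance of the evidence (weight is at least 51): on (a) the weight is 89 less the opposing 28 gives net 61, which does reach 51, so (a) meets the standard; on (b) the weight is 92 less the opposing 35 gives net 57, which does reach 51, so (b) meets the standard.
  The prosecution carries Stage I.1; the accused now bears the burden.
At Stage I.2 the accused must meet the preponderance of the evidence (weight is at least 51): on (c) the weight is 54, which does reach 51, so (c) meets the standard; on (d) the weight is 58 less the opposing 4 gives net 54, which does reach 51, so (d) meets the standard.
  Stage I.2 is satisfied; the onus moves to the prosecution.
At Stage I.3 the prosecution must meet a production showing (weight is at least 8): on (e) the weight is 57 less the opposing 50 gives net 7, which does not reach 8, so (e) does not meet the standard.
  Stage I.3 not carried; the prosecution fails its burden.
The accused prevails on this issue.
— Issue II —
Stage II.1 — burden on prosecution; standard: the preponderance of the evidence (weight exceeds 53).
    (f): 79 − 14 = 65 > 53 [met]
  Stage II.1 is satisfied; the onus moves to the accused.
Stage II.2 — burden on accused; standard: the preponderance of the evidence (weight exceeds 53).
    (g): 59 > 53 [met]
  The accused carries Stage II.2; the prosecution now bears the burden.
Stage II.3 — burden on prosecution; standard: clear and convincing evidence (weight is at least 70).
    (h): 64 < 70 [not met]
  Stage II.3 not carried; the prosecution fails its burden.
The accused prevails on this issue.
— Issue III —
At Stage III.1 the prosecution must meet the preponderance of the evidence (weight is at least 53): on (i) the weight is 97 less the opposing 42 gives net 55, which does reach 53, so (i) meets the standard.
  Stage III.1 is satisfied; the onus moves to the accused.
At Stage III.2 the accused must meet a scintilla of evidence (weight is at least 23): on (j) the weight is 42 less the opposing 8 gives net 34, which does reach 23, so (j) meets the standard.
  The accused carries the last stage.
All stages carried — the accused prevails on this issue.
Per-issue: Issue I → accused; Issue II → accused; Issue III → accused. The prosecution must prevail on a majority of issues; overall, the accused prevails.

accused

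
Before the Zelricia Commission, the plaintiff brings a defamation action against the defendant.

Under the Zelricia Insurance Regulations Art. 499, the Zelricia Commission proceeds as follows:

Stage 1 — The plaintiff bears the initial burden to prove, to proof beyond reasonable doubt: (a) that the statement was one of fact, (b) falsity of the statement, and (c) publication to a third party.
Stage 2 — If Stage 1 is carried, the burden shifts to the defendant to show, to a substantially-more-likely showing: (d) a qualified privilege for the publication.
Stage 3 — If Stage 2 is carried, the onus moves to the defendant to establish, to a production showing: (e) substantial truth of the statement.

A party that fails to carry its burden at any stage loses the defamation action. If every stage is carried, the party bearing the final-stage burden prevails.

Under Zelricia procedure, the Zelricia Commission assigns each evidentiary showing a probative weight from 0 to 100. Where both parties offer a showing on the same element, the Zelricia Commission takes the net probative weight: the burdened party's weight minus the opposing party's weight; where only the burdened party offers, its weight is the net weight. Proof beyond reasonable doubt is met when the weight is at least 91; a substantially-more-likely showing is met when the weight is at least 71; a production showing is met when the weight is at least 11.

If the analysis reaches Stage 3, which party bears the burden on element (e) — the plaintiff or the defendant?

defendant

Stage 3's rule assigns the burden to the defendant (to a production showing).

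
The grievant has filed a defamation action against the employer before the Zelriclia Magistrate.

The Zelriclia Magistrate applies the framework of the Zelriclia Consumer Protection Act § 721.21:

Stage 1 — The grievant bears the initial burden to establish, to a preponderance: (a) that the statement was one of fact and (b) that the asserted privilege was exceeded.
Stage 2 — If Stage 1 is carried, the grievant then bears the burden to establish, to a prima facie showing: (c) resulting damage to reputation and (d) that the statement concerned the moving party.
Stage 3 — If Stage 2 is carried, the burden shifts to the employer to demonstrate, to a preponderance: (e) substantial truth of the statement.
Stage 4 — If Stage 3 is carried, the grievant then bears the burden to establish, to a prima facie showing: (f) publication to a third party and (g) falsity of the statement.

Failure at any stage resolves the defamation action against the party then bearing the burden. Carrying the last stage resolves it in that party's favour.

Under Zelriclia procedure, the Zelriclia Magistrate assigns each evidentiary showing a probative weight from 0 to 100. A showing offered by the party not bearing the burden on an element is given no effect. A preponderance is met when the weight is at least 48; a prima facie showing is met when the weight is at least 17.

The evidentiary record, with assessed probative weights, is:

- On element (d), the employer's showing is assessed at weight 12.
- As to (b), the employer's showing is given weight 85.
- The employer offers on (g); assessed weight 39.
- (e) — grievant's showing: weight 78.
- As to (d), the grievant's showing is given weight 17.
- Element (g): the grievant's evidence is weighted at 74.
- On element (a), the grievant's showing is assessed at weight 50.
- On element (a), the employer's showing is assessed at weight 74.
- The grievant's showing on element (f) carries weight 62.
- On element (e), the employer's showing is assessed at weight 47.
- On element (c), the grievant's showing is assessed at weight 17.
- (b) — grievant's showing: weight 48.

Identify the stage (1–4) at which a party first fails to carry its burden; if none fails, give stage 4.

stage 3

Stage 1 (grievant, a preponderance, weight is at least 48): (a) 50 (employer's 74 disregarded) ≥ 48 — meets; (b) 48 (employer's 85 disregarded) ≥ 48 — meets.
  All elements met. The grievant retains the burden for Stage 2.
Stage 2 (grievant, a prima facie showing, weight is at least 17): (c) 17 ≥ 17 — meets; (d) 17 (employer's 12 disregarded) ≥ 17 — meets.
  Stage 2 carried; the burden shifts to the employer.
Stage 3 (employer, a preponderance, weight is at least 48): (e) 47 (grievant's 78 disregarded) < 48 — fails.
  Not every element is met, so the employer fails to carry Stage 3.
The analysis ends at Stage 3; the grievant prevails.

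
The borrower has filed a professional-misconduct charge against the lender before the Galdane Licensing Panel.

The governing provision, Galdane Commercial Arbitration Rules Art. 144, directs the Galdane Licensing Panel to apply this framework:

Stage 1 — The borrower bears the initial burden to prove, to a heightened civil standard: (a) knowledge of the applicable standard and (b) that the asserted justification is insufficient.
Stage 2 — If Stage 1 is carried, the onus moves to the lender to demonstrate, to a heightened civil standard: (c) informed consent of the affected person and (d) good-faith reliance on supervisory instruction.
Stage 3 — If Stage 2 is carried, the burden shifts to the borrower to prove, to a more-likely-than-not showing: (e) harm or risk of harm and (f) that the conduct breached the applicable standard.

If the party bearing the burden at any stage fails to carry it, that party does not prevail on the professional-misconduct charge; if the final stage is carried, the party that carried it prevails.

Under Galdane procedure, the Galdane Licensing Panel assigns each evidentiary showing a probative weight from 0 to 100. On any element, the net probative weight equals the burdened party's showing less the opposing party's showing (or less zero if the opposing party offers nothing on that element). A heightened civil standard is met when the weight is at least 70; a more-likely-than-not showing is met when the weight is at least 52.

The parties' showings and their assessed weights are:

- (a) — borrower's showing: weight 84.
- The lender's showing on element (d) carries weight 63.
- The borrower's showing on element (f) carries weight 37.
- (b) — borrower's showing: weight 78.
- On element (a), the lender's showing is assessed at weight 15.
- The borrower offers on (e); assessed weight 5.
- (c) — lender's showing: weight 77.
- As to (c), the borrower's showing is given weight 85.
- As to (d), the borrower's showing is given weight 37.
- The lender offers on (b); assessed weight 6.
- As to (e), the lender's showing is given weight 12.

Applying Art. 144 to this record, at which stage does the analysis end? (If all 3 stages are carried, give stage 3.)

Stage 1 (borrower, a heightened civil standard, weight is at least 70): (a) net 84−15=69 < 70 — fails; (b) net 78−6=72 ≥ 70 — meets.
  Stage 1 not carried; the borrower fails its burden.
The analysis ends at Stage 1; the lender prevails.

stage 1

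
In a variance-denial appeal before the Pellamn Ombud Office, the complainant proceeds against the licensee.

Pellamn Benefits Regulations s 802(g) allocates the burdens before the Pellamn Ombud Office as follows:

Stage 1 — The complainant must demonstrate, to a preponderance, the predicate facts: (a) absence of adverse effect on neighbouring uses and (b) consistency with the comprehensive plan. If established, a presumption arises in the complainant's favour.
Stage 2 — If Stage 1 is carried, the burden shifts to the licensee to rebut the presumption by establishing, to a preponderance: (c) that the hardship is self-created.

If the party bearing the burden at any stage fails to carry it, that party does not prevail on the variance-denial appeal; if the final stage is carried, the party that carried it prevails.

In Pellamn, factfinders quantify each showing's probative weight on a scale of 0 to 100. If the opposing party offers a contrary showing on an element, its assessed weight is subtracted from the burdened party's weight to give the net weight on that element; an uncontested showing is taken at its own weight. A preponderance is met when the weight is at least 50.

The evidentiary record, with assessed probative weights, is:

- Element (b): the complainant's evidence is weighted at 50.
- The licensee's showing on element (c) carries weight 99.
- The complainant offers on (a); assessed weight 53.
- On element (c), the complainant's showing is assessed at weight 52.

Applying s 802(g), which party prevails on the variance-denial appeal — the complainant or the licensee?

Stage 1 — burden on complainant; standard: a preponderance (weight is at least 50).
    (a): 53 ≥ 50 [met]
    (b): 50 ≥ 50 [met]
  Stage 1 carried; the burden shifts to the licensee.
Stage 2 — burden on licensee; standard: a preponderance (weight is at least 50).
    (c): 99 − 52 = 47 < 50 [not met]
  Not every element is met, so the licensee fails to carry Stage 2.
The complainant prevails.

complainant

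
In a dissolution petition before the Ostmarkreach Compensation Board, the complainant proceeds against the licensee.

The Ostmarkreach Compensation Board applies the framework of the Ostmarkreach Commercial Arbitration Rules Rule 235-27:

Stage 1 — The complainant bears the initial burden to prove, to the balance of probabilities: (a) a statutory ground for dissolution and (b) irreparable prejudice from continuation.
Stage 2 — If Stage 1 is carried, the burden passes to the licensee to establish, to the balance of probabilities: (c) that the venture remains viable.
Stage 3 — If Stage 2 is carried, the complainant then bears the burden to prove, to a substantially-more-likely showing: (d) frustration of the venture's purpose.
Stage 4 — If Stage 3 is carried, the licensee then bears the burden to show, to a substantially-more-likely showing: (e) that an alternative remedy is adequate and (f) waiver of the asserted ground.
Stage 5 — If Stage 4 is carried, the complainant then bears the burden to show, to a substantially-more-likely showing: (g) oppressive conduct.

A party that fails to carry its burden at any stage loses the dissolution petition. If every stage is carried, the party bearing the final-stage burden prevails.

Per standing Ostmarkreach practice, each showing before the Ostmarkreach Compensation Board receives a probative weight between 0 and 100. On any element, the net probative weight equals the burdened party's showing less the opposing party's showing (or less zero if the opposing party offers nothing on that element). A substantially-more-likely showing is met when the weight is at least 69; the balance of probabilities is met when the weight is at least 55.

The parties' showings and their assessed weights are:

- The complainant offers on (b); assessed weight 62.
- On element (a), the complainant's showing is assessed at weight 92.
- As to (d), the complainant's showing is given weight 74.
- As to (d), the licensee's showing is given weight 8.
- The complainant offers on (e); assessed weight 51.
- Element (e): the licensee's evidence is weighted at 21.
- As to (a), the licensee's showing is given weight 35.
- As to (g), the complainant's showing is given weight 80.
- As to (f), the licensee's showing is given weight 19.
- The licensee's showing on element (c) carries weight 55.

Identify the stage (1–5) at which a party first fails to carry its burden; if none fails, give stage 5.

stage 3

At Stage 1 the complainant must meet the balance of probabilities (weight is at least 55): on (a) the weight is 92 less the opposing 35 gives net 57, which does reach 55, so (a) meets the standard; on (b) the weight is 62, ≥ 55, so (b) meets the standard.
  Stage 1 carried; the burden shifts to the licensee.
At Stage 2 the licensee must meet the balance of probabilities (weight is at least 55): on (c) the weight is 55, ≥ 55, so (c) meets the standard.
  The licensee carries Stage 2; the complainant now bears the burden.
At Stage 3 the complainant must meet a substantially-more-likely showing (weight is at least 69): on (d) the weight is 74 less the opposing 8 gives net 66, which does not reach 69, so (d) does not meet the standard.
  The complainant does not carry Stage 3.
The analysis ends at Stage 3; the licensee prevails.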